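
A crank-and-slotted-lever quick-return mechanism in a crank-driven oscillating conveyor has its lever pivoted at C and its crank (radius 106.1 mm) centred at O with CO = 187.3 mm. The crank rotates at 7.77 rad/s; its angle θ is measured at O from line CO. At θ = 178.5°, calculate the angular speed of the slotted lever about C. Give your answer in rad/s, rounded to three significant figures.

ω = 7.77 rad/s
Crank pin A relative to C: A = (d + r cosθ, r sinθ); lever angle φ = atan2(r sinθ, d + r cosθ).
Differentiating tanφ: φ̇ = rω(d cosθ + r)/(d² + r² + 2dr cosθ).
d² + r² + 2dr cosθ = |CA|² = 0.00660706 m²;  d cosθ + r = -0.081136 m.
|ω_lever| = |0.1061·7.77·-0.081136| / 0.00660706 = 10.124 rad/s.

10.1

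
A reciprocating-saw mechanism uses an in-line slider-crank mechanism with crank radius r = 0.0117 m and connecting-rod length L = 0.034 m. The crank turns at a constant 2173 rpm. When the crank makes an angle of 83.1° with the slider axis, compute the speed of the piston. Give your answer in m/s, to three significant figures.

2.76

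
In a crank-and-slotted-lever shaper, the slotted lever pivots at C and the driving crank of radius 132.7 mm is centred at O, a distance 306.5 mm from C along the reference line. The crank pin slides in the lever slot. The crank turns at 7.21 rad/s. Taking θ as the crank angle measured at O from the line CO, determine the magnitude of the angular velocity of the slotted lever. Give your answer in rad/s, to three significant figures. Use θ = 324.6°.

2.06

ω = 7.21 rad/s
Crank pin A relative to C: A = (d + r cosθ, r sinθ); lever angle φ = atan2(r sinθ, d + r cosθ).
Differentiating tanφ: φ̇ = rω(d cosθ + r)/(d² + r² + 2dr cosθ).
d² + r² + 2dr cosθ = |CA|² = 0.177858 m²;  d cosθ + r = +0.38254 m.
|ω_lever| = |0.1327·7.21·+0.38254| / 0.177858 = 2.0578 rad/s.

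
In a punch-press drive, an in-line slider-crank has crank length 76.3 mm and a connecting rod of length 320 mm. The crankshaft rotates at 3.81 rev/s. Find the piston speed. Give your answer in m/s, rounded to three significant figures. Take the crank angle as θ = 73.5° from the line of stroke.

ω = 2π·3.81 = 23.94 rad/s
For an in-line slider-crank, x = r cosθ + √(L² − r² sin²θ), so v = −rω sinθ·[1 + r cosθ/√(L² − r² sin²θ)].
With r = 0.0763 m, L = 0.32 m, θ = 73.5°: √(L² − r² sin²θ) = 0.31153 m.
v = −0.0763·23.94·0.95882·[1 + 0.0763·0.28402/0.31153] = -1.8731 m/s.
|v| = 1.8731 m/s.

1.87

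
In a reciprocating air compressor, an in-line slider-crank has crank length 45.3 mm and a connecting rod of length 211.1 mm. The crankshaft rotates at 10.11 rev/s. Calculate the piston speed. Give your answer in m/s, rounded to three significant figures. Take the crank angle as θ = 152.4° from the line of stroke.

1.08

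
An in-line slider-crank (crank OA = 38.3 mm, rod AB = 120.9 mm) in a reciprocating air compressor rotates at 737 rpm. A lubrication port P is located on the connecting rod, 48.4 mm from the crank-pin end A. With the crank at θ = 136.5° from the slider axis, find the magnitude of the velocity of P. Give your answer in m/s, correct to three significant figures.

2.25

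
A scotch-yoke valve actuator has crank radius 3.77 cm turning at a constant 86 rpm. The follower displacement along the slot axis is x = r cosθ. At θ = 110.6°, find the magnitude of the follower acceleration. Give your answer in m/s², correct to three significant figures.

ω = 9.006 rad/s (from 86 rpm).
x = r cosθ ⇒ ẍ = −rω² cosθ (ω constant).
|a| = rω²|cosθ| = 0.0377·(9.006)²·|cos 110.6°| = 1.0758 m/s².

1.08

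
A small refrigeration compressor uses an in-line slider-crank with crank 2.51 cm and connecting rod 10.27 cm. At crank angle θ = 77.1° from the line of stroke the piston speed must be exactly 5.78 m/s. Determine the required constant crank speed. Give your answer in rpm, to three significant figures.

2140

For an in-line slider-crank, |v_piston| = rω|sinθ|·[1 + r cosθ/√(L² − r² sin²θ)].
With r = 0.0251 m, L = 0.1027 m, θ = 77.1°: the bracketed kinematic factor |dx/dθ| = 0.025841 m.
ω = v/|dx/dθ| = 5.78/0.025841 = 223.68 rad/s.
N = 60ω/(2π) = 2135.9 rpm.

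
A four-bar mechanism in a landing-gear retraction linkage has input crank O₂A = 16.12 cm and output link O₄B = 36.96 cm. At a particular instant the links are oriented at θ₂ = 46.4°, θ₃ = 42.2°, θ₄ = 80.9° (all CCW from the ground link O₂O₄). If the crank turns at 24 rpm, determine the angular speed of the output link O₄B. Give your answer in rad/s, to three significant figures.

0.128

ω₂ = 2.513 rad/s (from 24 rpm).
Differentiating the loop-closure r₂e^{iθ₂}+r₃e^{iθ₃}=r₁+r₄e^{iθ₄} gives r₂ω₂e^{iθ₂}+r₃ω₃e^{iθ₃}=r₄ω₄e^{iθ₄}.
Eliminating the other unknown: ω₄ = r₂ω₂ sin(θ₂−θ₃) / [r₄ sin(θ₄−θ₃)].
Numerator sine = +0.07324; denominator sine = +0.62524.
Result = 0.1612·2.513·(+0.07324) / (0.3696·(+0.62524)) = +0.1284 rad/s; magnitude 0.1284 rad/s.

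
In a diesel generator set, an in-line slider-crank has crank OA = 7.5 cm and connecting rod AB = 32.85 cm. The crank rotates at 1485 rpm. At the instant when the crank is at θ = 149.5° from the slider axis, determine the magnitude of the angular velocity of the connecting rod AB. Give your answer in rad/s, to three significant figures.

30.8

ω = 155.5 rad/s (converted from 1485 rpm).
The rod makes angle φ with the slider axis where L sinφ = r sinθ; differentiating, L cosφ·φ̇ = r ω cosθ.
L cosφ = √(L² − r² sin²θ) = 0.32629 m.
|ω_rod| = r ω |cosθ| / √(L² − r² sin²θ) = 0.075·155.5·0.86163/0.32629 = 30.799 rad/s.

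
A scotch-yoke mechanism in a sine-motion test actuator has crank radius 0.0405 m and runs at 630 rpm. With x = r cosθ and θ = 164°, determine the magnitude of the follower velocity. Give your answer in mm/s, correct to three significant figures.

736

ω = 65.97 rad/s (from 630 rpm).
x = r cosθ ⇒ ẋ = −rω sinθ.
|v| = rω|sinθ| = 0.0405·65.97·|sin 164°| = 0.73648 m/s = 736.48 mm/s.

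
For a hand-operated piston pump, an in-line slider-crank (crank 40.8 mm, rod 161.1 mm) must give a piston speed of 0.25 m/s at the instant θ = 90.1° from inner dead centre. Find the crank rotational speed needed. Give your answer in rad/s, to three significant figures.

For an in-line slider-crank, |v_piston| = rω|sinθ|·[1 + r cosθ/√(L² − r² sin²θ)].
With r = 0.0408 m, L = 0.1611 m, θ = 90.1°: the bracketed kinematic factor |dx/dθ| = 0.040781 m.
ω = v/|dx/dθ| = 0.25/0.040781 = 6.1303 rad/s.

6.13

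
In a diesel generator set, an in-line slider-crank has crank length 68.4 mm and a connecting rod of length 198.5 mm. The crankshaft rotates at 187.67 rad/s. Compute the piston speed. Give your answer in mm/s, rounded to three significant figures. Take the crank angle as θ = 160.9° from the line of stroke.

2820

ω = 187.7 rad/s
For an in-line slider-crank, x = r cosθ + √(L² − r² sin²θ), so v = −rω sinθ·[1 + r cosθ/√(L² − r² sin²θ)].
With r = 0.0684 m, L = 0.1985 m, θ = 160.9°: √(L² − r² sin²θ) = 0.19723 m.
v = −0.0684·187.7·0.32722·[1 + 0.0684·-0.94495/0.19723] = -2.8239 m/s.
|v| = 2.8239 m/s = 2823.9 mm/s.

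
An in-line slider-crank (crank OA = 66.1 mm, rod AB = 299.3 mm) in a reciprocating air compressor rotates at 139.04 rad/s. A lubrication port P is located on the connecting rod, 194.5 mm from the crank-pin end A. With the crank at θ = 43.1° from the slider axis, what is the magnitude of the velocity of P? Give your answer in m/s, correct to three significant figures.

ω = 139 rad/s.  Crank-pin speed |V_A| = rω = 9.1905 m/s, perpendicular to OA.
Rod angle: sinφ = −(r/L) sinθ ⇒ φ = -8.679°; ω_rod = −rω cosθ/√(L²−r²sin²θ) = -22.681 rad/s.
V_P = V_A + ω_rod × AP, with AP = 0.1945 m along the rod.
Components: V_Px = −rω sinθ − a·ω_rod·sinφ = -6.9453 m/s;  V_Py = rω cosθ + a·ω_rod·cosφ = +2.3497 m/s.
|V_P| = √(V_Px² + V_Py²) = 7.332 m/s.

7.33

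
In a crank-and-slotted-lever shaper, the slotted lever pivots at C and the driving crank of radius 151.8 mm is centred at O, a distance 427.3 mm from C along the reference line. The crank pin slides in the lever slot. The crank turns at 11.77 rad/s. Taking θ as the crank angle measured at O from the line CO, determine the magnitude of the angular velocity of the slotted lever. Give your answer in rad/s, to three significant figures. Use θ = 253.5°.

0.322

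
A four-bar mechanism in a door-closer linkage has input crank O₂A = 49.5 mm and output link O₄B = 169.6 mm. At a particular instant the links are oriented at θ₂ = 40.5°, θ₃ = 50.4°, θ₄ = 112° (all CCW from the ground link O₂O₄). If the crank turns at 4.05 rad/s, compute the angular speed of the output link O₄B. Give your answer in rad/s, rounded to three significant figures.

ω₂ = 4.05 rad/s
Differentiating the loop-closure r₂e^{iθ₂}+r₃e^{iθ₃}=r₁+r₄e^{iθ₄} gives r₂ω₂e^{iθ₂}+r₃ω₃e^{iθ₃}=r₄ω₄e^{iθ₄}.
Eliminating the other unknown: ω₄ = r₂ω₂ sin(θ₂−θ₃) / [r₄ sin(θ₄−θ₃)].
Numerator sine = -0.17193; denominator sine = +0.87965.
Result = 0.0495·4.05·(-0.17193) / (0.1696·(+0.87965)) = -0.23103 rad/s; magnitude 0.23103 rad/s.

0.231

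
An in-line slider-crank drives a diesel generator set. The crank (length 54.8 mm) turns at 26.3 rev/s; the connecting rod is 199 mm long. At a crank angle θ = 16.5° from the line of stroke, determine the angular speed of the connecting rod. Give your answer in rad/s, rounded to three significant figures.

43.8

ω = 165.2 rad/s (converted from 26.3 rev/s).
The rod makes angle φ with the slider axis where L sinφ = r sinθ; differentiating, L cosφ·φ̇ = r ω cosθ.
L cosφ = √(L² − r² sin²θ) = 0.19839 m.
|ω_rod| = r ω |cosθ| / √(L² − r² sin²θ) = 0.0548·165.2·0.95882/0.19839 = 43.766 rad/s.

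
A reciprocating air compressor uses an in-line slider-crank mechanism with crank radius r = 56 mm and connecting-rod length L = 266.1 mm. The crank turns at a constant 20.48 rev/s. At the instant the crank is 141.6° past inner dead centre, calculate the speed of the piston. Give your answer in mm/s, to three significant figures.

3730

ω = 2π·20.5 = 128.7 rad/s
For an in-line slider-crank, x = r cosθ + √(L² − r² sin²θ), so v = −rω sinθ·[1 + r cosθ/√(L² − r² sin²θ)].
With r = 0.056 m, L = 0.2661 m, θ = 141.6°: √(L² − r² sin²θ) = 0.26382 m.
v = −0.056·128.7·0.62115·[1 + 0.056·-0.78369/0.26382] = -3.7314 m/s.
|v| = 3.7314 m/s = 3731.4 mm/s.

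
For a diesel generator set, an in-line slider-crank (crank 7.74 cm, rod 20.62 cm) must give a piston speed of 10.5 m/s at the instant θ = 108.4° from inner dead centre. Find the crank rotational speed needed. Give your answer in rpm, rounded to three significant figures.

1560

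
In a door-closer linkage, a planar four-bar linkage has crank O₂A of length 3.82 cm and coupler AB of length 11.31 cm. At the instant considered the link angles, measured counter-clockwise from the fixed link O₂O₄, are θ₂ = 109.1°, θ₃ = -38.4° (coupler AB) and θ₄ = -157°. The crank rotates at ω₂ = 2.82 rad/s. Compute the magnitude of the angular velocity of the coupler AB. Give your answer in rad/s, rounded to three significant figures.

1.08

ω₂ = 2.82 rad/s
Differentiating the loop-closure r₂e^{iθ₂}+r₃e^{iθ₃}=r₁+r₄e^{iθ₄} gives r₂ω₂e^{iθ₂}+r₃ω₃e^{iθ₃}=r₄ω₄e^{iθ₄}.
Eliminating the other unknown: ω₃ = r₂ω₂ sin(θ₄−θ₂) / [r₃ sin(θ₃−θ₄)].
Numerator sine = +0.99768; denominator sine = +0.87798.
Result = 0.0382·2.82·(+0.99768) / (0.1131·(+0.87798)) = +1.0823 rad/s; magnitude 1.0823 rad/s.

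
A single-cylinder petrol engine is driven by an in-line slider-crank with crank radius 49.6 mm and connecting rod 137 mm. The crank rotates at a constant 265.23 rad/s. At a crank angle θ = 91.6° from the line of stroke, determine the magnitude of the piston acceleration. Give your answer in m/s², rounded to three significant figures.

ω = 265.2 rad/s
x(θ) = r cosθ + √(L² − r² sin²θ); with ω constant, a = ω²·d²x/dθ².
d²x/dθ² = −r cosθ − r²(cos2θ)/√u − r⁴ sin²2θ/(4u^{3/2}),  u = L² − r² sin²θ = 0.0163108 m².
Substituting r = 0.0496 m, L = 0.137 m, θ = 91.6°: d²x/dθ² = +0.020616 m.
a = ω²·d²x/dθ² = (265.2)²·(+0.020616) = +1450.3 m/s²;  |a| = 1450.3 m/s².

1450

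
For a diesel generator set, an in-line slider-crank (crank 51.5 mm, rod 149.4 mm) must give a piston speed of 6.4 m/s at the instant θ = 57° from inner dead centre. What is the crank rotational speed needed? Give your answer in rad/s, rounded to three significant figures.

For an in-line slider-crank, |v_piston| = rω|sinθ|·[1 + r cosθ/√(L² − r² sin²θ)].
With r = 0.0515 m, L = 0.1494 m, θ = 57°: the bracketed kinematic factor |dx/dθ| = 0.051662 m.
ω = v/|dx/dθ| = 6.4/0.051662 = 123.88 rad/s.

124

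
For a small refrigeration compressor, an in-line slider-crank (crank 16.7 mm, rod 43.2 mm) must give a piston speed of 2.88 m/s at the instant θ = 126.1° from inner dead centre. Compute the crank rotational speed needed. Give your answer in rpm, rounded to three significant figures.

2680

For an in-line slider-crank, |v_piston| = rω|sinθ|·[1 + r cosθ/√(L² − r² sin²θ)].
With r = 0.0167 m, L = 0.0432 m, θ = 126.1°: the bracketed kinematic factor |dx/dθ| = 0.010258 m.
ω = v/|dx/dθ| = 2.88/0.010258 = 280.75 rad/s.
N = 60ω/(2π) = 2681 rpm.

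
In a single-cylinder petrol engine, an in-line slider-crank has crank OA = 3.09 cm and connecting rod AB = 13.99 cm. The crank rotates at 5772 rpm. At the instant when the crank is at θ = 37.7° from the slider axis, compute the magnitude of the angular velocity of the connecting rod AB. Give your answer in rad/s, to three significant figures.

107

ω = 604.4 rad/s (converted from 5772 rpm).
The rod makes angle φ with the slider axis where L sinφ = r sinθ; differentiating, L cosφ·φ̇ = r ω cosθ.
L cosφ = √(L² − r² sin²θ) = 0.13862 m.
|ω_rod| = r ω |cosθ| / √(L² − r² sin²θ) = 0.0309·604.4·0.79122/0.13862 = 106.61 rad/s.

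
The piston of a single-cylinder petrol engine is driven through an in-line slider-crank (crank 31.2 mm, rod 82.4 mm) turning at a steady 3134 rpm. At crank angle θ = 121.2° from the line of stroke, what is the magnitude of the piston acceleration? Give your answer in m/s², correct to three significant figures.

2320

ω = 2π·3134/60 = 328.2 rad/s
x(θ) = r cosθ + √(L² − r² sin²θ); with ω constant, a = ω²·d²x/dθ².
d²x/dθ² = −r cosθ − r²(cos2θ)/√u − r⁴ sin²2θ/(4u^{3/2}),  u = L² − r² sin²θ = 0.00607754 m².
Substituting r = 0.0312 m, L = 0.0824 m, θ = 121.2°: d²x/dθ² = +0.021555 m.
a = ω²·d²x/dθ² = (328.2)²·(+0.021555) = +2321.7 m/s²;  |a| = 2321.7 m/s².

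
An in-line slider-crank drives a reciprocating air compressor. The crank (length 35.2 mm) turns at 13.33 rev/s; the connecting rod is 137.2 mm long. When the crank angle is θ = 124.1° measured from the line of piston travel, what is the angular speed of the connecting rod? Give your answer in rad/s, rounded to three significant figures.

ω = 83.75 rad/s (converted from 13.33 rev/s).
The rod makes angle φ with the slider axis where L sinφ = r sinθ; differentiating, L cosφ·φ̇ = r ω cosθ.
L cosφ = √(L² − r² sin²θ) = 0.13407 m.
|ω_rod| = r ω |cosθ| / √(L² − r² sin²θ) = 0.0352·83.75·0.56064/0.13407 = 12.329 rad/s.

12.3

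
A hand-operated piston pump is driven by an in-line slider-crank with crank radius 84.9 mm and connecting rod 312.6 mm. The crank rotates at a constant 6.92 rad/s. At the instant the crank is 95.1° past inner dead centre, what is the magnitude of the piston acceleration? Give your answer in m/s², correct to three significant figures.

ω = 6.92 rad/s
x(θ) = r cosθ + √(L² − r² sin²θ); with ω constant, a = ω²·d²x/dθ².
d²x/dθ² = −r cosθ − r²(cos2θ)/√u − r⁴ sin²2θ/(4u^{3/2}),  u = L² − r² sin²θ = 0.0905677 m².
Substituting r = 0.0849 m, L = 0.3126 m, θ = 95.1°: d²x/dθ² = +0.031105 m.
a = ω²·d²x/dθ² = (6.92)²·(+0.031105) = +1.4895 m/s²;  |a| = 1.4895 m/s².

1.49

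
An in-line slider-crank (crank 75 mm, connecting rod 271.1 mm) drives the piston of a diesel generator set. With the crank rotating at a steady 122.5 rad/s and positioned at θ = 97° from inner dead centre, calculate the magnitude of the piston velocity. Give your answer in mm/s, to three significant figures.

8800

ω = 122.5 rad/s
For an in-line slider-crank, x = r cosθ + √(L² − r² sin²θ), so v = −rω sinθ·[1 + r cosθ/√(L² − r² sin²θ)].
With r = 0.075 m, L = 0.2711 m, θ = 97°: √(L² − r² sin²θ) = 0.26068 m.
v = −0.075·122.5·0.99255·[1 + 0.075·-0.12187/0.26068] = -8.7993 m/s.
|v| = 8.7993 m/s = 8799.3 mm/s.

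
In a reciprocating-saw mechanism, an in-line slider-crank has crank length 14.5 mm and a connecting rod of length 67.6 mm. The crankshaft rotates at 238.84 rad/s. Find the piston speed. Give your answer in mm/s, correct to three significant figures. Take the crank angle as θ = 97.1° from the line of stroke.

3340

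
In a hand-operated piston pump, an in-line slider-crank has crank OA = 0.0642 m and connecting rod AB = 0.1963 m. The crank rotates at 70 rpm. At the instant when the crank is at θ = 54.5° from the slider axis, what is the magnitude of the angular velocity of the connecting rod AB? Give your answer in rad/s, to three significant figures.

1.44

ω = 7.33 rad/s (converted from 70 rpm).
The rod makes angle φ with the slider axis where L sinφ = r sinθ; differentiating, L cosφ·φ̇ = r ω cosθ.
L cosφ = √(L² − r² sin²θ) = 0.18921 m.
|ω_rod| = r ω |cosθ| / √(L² − r² sin²θ) = 0.0642·7.33·0.58070/0.18921 = 1.4443 rad/s.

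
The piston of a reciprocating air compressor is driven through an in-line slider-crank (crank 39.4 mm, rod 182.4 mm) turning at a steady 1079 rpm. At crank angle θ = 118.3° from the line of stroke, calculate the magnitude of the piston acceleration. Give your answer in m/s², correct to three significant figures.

ω = 2π·1079/60 = 113 rad/s
x(θ) = r cosθ + √(L² − r² sin²θ); with ω constant, a = ω²·d²x/dθ².
d²x/dθ² = −r cosθ − r²(cos2θ)/√u − r⁴ sin²2θ/(4u^{3/2}),  u = L² − r² sin²θ = 0.0320663 m².
Substituting r = 0.0394 m, L = 0.1824 m, θ = 118.3°: d²x/dθ² = +0.023378 m.
a = ω²·d²x/dθ² = (113)²·(+0.023378) = +298.48 m/s²;  |a| = 298.48 m/s².

298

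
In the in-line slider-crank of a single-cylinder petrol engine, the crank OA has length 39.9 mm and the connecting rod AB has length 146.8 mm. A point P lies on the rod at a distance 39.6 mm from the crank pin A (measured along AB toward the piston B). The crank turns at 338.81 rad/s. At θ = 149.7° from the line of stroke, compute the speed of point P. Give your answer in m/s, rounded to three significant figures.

ω = 338.8 rad/s.  Crank-pin speed |V_A| = rω = 13.519 m/s, perpendicular to OA.
Rod angle: sinφ = −(r/L) sinθ ⇒ φ = -7.882°; ω_rod = −rω cosθ/√(L²−r²sin²θ) = +80.267 rad/s.
V_P = V_A + ω_rod × AP, with AP = 0.0396 m along the rod.
Components: V_Px = −rω sinθ − a·ω_rod·sinφ = -6.3846 m/s;  V_Py = rω cosθ + a·ω_rod·cosφ = -8.5233 m/s.
|V_P| = √(V_Px² + V_Py²) = 10.649 m/s.

10.6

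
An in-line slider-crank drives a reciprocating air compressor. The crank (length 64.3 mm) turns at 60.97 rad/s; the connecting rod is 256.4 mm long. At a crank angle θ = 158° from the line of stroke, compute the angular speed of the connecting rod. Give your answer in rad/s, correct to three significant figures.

14.2

ω = 60.97 rad/s
The rod makes angle φ with the slider axis where L sinφ = r sinθ; differentiating, L cosφ·φ̇ = r ω cosθ.
L cosφ = √(L² − r² sin²θ) = 0.25527 m.
|ω_rod| = r ω |cosθ| / √(L² − r² sin²θ) = 0.0643·60.97·0.92718/0.25527 = 14.24 rad/s.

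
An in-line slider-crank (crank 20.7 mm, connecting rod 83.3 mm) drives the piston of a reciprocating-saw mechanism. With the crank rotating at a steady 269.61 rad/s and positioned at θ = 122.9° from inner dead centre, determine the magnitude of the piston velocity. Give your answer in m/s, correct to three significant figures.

4.04

ω = 269.6 rad/s
For an in-line slider-crank, x = r cosθ + √(L² − r² sin²θ), so v = −rω sinθ·[1 + r cosθ/√(L² − r² sin²θ)].
With r = 0.0207 m, L = 0.0833 m, θ = 122.9°: √(L² − r² sin²θ) = 0.081467 m.
v = −0.0207·269.6·0.83962·[1 + 0.0207·-0.54317/0.081467] = -4.0391 m/s.
|v| = 4.0391 m/s.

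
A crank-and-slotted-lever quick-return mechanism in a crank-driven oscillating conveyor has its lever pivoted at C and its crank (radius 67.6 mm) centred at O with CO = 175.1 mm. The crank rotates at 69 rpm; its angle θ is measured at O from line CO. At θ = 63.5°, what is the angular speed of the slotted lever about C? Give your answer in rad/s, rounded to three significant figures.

1.55

ω = 7.226 rad/s (from 69 rpm).
Crank pin A relative to C: A = (d + r cosθ, r sinθ); lever angle φ = atan2(r sinθ, d + r cosθ).
Differentiating tanφ: φ̇ = rω(d cosθ + r)/(d² + r² + 2dr cosθ).
d² + r² + 2dr cosθ = |CA|² = 0.0457928 m²;  d cosθ + r = +0.14573 m.
|ω_lever| = |0.0676·7.226·+0.14573| / 0.0457928 = 1.5544 rad/s.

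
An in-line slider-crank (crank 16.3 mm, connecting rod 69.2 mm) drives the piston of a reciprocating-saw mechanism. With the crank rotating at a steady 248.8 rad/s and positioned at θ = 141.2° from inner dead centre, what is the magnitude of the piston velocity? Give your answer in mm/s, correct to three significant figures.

ω = 248.8 rad/s
For an in-line slider-crank, x = r cosθ + √(L² − r² sin²θ), so v = −rω sinθ·[1 + r cosθ/√(L² − r² sin²θ)].
With r = 0.0163 m, L = 0.0692 m, θ = 141.2°: √(L² − r² sin²θ) = 0.068442 m.
v = −0.0163·248.8·0.62660·[1 + 0.0163·-0.77934/0.068442] = -2.0695 m/s.
|v| = 2.0695 m/s = 2069.5 mm/s.

2070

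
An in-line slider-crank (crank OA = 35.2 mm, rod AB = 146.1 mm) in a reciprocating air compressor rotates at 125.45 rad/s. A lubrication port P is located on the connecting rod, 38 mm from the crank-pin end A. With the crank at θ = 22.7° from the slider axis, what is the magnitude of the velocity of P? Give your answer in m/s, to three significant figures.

3.51

ω = 125.5 rad/s.  Crank-pin speed |V_A| = rω = 4.4158 m/s, perpendicular to OA.
Rod angle: sinφ = −(r/L) sinθ ⇒ φ = -5.335°; ω_rod = −rω cosθ/√(L²−r²sin²θ) = -28.005 rad/s.
V_P = V_A + ω_rod × AP, with AP = 0.038 m along the rod.
Components: V_Px = −rω sinθ − a·ω_rod·sinφ = -1.803 m/s;  V_Py = rω cosθ + a·ω_rod·cosφ = +3.0142 m/s.
|V_P| = √(V_Px² + V_Py²) = 3.5123 m/s.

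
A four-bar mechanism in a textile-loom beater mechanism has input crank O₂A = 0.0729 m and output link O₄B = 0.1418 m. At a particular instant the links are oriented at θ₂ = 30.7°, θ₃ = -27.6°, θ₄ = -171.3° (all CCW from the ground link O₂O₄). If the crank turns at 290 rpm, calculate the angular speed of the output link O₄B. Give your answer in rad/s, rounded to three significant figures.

ω₂ = 30.37 rad/s (from 290 rpm).
Differentiating the loop-closure r₂e^{iθ₂}+r₃e^{iθ₃}=r₁+r₄e^{iθ₄} gives r₂ω₂e^{iθ₂}+r₃ω₃e^{iθ₃}=r₄ω₄e^{iθ₄}.
Eliminating the other unknown: ω₄ = r₂ω₂ sin(θ₂−θ₃) / [r₄ sin(θ₄−θ₃)].
Numerator sine = +0.85081; denominator sine = -0.59201.
Result = 0.0729·30.37·(+0.85081) / (0.1418·(-0.59201)) = -22.438 rad/s; magnitude 22.438 rad/s.

22.4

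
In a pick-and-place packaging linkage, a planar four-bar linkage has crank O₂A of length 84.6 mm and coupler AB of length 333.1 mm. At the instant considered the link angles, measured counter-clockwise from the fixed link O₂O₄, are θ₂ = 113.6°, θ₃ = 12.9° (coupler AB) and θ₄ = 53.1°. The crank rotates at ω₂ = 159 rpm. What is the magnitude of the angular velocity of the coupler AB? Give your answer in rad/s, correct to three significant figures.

ω₂ = 16.65 rad/s (from 159 rpm).
Differentiating the loop-closure r₂e^{iθ₂}+r₃e^{iθ₃}=r₁+r₄e^{iθ₄} gives r₂ω₂e^{iθ₂}+r₃ω₃e^{iθ₃}=r₄ω₄e^{iθ₄}.
Eliminating the other unknown: ω₃ = r₂ω₂ sin(θ₄−θ₂) / [r₃ sin(θ₃−θ₄)].
Numerator sine = -0.87036; denominator sine = -0.64546.
Result = 0.0846·16.65·(-0.87036) / (0.3331·(-0.64546)) = +5.7023 rad/s; magnitude 5.7023 rad/s.

5.70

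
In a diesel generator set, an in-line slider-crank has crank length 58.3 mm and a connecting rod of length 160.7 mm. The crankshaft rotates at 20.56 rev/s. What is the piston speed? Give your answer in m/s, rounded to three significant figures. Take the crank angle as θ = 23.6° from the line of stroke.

ω = 2π·20.6 = 129.2 rad/s
For an in-line slider-crank, x = r cosθ + √(L² − r² sin²θ), so v = −rω sinθ·[1 + r cosθ/√(L² − r² sin²θ)].
With r = 0.0583 m, L = 0.1607 m, θ = 23.6°: √(L² − r² sin²θ) = 0.159 m.
v = −0.0583·129.2·0.40035·[1 + 0.0583·0.91636/0.159] = -4.0283 m/s.
|v| = 4.0283 m/s.

4.03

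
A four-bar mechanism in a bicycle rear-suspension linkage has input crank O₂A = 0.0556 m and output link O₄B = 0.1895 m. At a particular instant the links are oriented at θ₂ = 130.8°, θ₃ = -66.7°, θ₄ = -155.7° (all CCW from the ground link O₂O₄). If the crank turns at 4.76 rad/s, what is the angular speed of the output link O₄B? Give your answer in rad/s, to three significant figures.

0.420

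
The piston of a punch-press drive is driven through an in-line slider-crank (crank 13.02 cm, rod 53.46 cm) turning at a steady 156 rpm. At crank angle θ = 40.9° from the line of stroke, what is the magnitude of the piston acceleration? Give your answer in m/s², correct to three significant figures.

27.6

ω = 2π·156/60 = 16.34 rad/s
x(θ) = r cosθ + √(L² − r² sin²θ); with ω constant, a = ω²·d²x/dθ².
d²x/dθ² = −r cosθ − r²(cos2θ)/√u − r⁴ sin²2θ/(4u^{3/2}),  u = L² − r² sin²θ = 0.27853 m².
Substituting r = 0.1302 m, L = 0.5346 m, θ = 40.9°: d²x/dθ² = -0.10347 m.
a = ω²·d²x/dθ² = (16.34)²·(-0.10347) = -27.614 m/s²;  |a| = 27.614 m/s².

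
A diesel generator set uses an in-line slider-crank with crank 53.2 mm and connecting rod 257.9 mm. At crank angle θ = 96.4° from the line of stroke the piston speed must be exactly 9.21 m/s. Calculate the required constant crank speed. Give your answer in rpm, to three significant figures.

1700

For an in-line slider-crank, |v_piston| = rω|sinθ|·[1 + r cosθ/√(L² − r² sin²θ)].
With r = 0.0532 m, L = 0.2579 m, θ = 96.4°: the bracketed kinematic factor |dx/dθ| = 0.051626 m.
ω = v/|dx/dθ| = 9.21/0.051626 = 178.4 rad/s.
N = 60ω/(2π) = 1703.6 rpm.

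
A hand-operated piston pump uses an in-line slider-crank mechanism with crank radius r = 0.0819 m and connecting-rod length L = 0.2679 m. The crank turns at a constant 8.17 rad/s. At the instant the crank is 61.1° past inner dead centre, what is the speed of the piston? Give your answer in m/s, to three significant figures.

ω = 8.17 rad/s
For an in-line slider-crank, x = r cosθ + √(L² − r² sin²θ), so v = −rω sinθ·[1 + r cosθ/√(L² − r² sin²θ)].
With r = 0.0819 m, L = 0.2679 m, θ = 61.1°: √(L² − r² sin²θ) = 0.25813 m.
v = −0.0819·8.17·0.87546·[1 + 0.0819·0.48328/0.25813] = -0.67562 m/s.
|v| = 0.67562 m/s.

0.676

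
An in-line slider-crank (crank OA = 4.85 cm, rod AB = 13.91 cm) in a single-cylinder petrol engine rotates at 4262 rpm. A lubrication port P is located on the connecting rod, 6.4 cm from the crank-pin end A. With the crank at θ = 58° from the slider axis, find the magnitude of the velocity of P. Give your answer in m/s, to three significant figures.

20.9

ω = 446.3 rad/s.  Crank-pin speed |V_A| = rω = 21.646 m/s, perpendicular to OA.
Rod angle: sinφ = −(r/L) sinθ ⇒ φ = -17.199°; ω_rod = −rω cosθ/√(L²−r²sin²θ) = -86.324 rad/s.
V_P = V_A + ω_rod × AP, with AP = 0.064 m along the rod.
Components: V_Px = −rω sinθ − a·ω_rod·sinφ = -19.991 m/s;  V_Py = rω cosθ + a·ω_rod·cosφ = +6.1931 m/s.
|V_P| = √(V_Px² + V_Py²) = 20.928 m/s.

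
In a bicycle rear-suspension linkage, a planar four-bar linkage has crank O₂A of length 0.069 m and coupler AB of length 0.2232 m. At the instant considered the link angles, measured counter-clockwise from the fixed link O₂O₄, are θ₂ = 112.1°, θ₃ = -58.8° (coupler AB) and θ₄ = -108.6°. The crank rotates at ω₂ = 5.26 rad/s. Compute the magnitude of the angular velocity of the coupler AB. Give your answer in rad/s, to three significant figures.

ω₂ = 5.26 rad/s
Differentiating the loop-closure r₂e^{iθ₂}+r₃e^{iθ₃}=r₁+r₄e^{iθ₄} gives r₂ω₂e^{iθ₂}+r₃ω₃e^{iθ₃}=r₄ω₄e^{iθ₄}.
Eliminating the other unknown: ω₃ = r₂ω₂ sin(θ₄−θ₂) / [r₃ sin(θ₃−θ₄)].
Numerator sine = +0.65210; denominator sine = +0.76380.
Result = 0.069·5.26·(+0.65210) / (0.2232·(+0.76380)) = +1.3883 rad/s; magnitude 1.3883 rad/s.

1.39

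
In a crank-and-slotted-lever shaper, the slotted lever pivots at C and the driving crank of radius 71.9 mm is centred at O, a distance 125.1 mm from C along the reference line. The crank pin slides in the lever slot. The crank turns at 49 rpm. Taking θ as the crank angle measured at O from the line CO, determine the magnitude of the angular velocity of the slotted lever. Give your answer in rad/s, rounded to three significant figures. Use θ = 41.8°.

1.78

ω = 5.131 rad/s (from 49 rpm).
Crank pin A relative to C: A = (d + r cosθ, r sinθ); lever angle φ = atan2(r sinθ, d + r cosθ).
Differentiating tanφ: φ̇ = rω(d cosθ + r)/(d² + r² + 2dr cosθ).
d² + r² + 2dr cosθ = |CA|² = 0.0342303 m²;  d cosθ + r = +0.16516 m.
|ω_lever| = |0.0719·5.131·+0.16516| / 0.0342303 = 1.7801 rad/s.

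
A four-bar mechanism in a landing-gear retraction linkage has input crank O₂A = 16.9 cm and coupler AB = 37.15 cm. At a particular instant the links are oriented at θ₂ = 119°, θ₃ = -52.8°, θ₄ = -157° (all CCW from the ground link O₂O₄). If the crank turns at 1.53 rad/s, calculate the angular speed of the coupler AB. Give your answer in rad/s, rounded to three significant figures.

ω₂ = 1.53 rad/s
Differentiating the loop-closure r₂e^{iθ₂}+r₃e^{iθ₃}=r₁+r₄e^{iθ₄} gives r₂ω₂e^{iθ₂}+r₃ω₃e^{iθ₃}=r₄ω₄e^{iθ₄}.
Eliminating the other unknown: ω₃ = r₂ω₂ sin(θ₄−θ₂) / [r₃ sin(θ₃−θ₄)].
Numerator sine = +0.99452; denominator sine = +0.96945.
Result = 0.169·1.53·(+0.99452) / (0.3715·(+0.96945)) = +0.71402 rad/s; magnitude 0.71402 rad/s.

0.714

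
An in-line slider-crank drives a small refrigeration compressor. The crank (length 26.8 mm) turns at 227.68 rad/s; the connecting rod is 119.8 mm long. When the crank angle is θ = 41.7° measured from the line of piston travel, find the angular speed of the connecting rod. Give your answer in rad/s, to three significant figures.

38.5

ω = 227.7 rad/s
The rod makes angle φ with the slider axis where L sinφ = r sinθ; differentiating, L cosφ·φ̇ = r ω cosθ.
L cosφ = √(L² − r² sin²θ) = 0.11847 m.
|ω_rod| = r ω |cosθ| / √(L² − r² sin²θ) = 0.0268·227.7·0.74664/0.11847 = 38.457 rad/s.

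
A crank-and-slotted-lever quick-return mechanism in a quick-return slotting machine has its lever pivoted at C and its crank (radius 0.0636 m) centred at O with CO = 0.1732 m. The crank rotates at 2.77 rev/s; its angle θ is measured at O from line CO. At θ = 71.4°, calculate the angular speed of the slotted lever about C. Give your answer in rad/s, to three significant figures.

ω = 17.4 rad/s (from 2.77 rev/s).
Crank pin A relative to C: A = (d + r cosθ, r sinθ); lever angle φ = atan2(r sinθ, d + r cosθ).
Differentiating tanφ: φ̇ = rω(d cosθ + r)/(d² + r² + 2dr cosθ).
d² + r² + 2dr cosθ = |CA|² = 0.0410702 m²;  d cosθ + r = +0.11884 m.
|ω_lever| = |0.0636·17.4·+0.11884| / 0.0410702 = 3.2031 rad/s.

3.20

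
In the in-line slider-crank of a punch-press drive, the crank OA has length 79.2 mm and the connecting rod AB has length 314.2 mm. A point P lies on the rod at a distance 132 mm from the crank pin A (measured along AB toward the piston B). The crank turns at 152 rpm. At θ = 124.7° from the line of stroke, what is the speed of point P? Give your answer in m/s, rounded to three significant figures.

ω = 15.92 rad/s.  Crank-pin speed |V_A| = rω = 1.2607 m/s, perpendicular to OA.
Rod angle: sinφ = −(r/L) sinθ ⇒ φ = -11.960°; ω_rod = −rω cosθ/√(L²−r²sin²θ) = +2.3348 rad/s.
V_P = V_A + ω_rod × AP, with AP = 0.132 m along the rod.
Components: V_Px = −rω sinθ − a·ω_rod·sinφ = -0.97257 m/s;  V_Py = rω cosθ + a·ω_rod·cosφ = -0.41616 m/s.
|V_P| = √(V_Px² + V_Py²) = 1.0579 m/s.

1.06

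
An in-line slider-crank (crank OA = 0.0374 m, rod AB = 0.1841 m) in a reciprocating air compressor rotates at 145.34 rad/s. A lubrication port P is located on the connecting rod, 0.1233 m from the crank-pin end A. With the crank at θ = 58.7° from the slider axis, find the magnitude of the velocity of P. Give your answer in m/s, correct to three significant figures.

ω = 145.3 rad/s.  Crank-pin speed |V_A| = rω = 5.4357 m/s, perpendicular to OA.
Rod angle: sinφ = −(r/L) sinθ ⇒ φ = -9.996°; ω_rod = −rω cosθ/√(L²−r²sin²θ) = -15.576 rad/s.
V_P = V_A + ω_rod × AP, with AP = 0.1233 m along the rod.
Components: V_Px = −rω sinθ − a·ω_rod·sinφ = -4.978 m/s;  V_Py = rω cosθ + a·ω_rod·cosφ = +0.93263 m/s.
|V_P| = √(V_Px² + V_Py²) = 5.0646 m/s.

5.06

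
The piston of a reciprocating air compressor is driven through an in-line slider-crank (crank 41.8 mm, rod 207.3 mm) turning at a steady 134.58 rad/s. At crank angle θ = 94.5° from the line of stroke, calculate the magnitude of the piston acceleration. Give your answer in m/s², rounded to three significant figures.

ω = 134.6 rad/s
x(θ) = r cosθ + √(L² − r² sin²θ); with ω constant, a = ω²·d²x/dθ².
d²x/dθ² = −r cosθ − r²(cos2θ)/√u − r⁴ sin²2θ/(4u^{3/2}),  u = L² − r² sin²θ = 0.0412368 m².
Substituting r = 0.0418 m, L = 0.2073 m, θ = 94.5°: d²x/dθ² = +0.011776 m.
a = ω²·d²x/dθ² = (134.6)²·(+0.011776) = +213.28 m/s²;  |a| = 213.28 m/s².

213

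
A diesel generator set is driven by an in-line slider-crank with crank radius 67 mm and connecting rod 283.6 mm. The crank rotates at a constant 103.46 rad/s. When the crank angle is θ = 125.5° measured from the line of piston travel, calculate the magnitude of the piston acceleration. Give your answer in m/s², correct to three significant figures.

470

ω = 103.5 rad/s
x(θ) = r cosθ + √(L² − r² sin²θ); with ω constant, a = ω²·d²x/dθ².
d²x/dθ² = −r cosθ − r²(cos2θ)/√u − r⁴ sin²2θ/(4u^{3/2}),  u = L² − r² sin²θ = 0.0774537 m².
Substituting r = 0.067 m, L = 0.2836 m, θ = 125.5°: d²x/dθ² = +0.04395 m.
a = ω²·d²x/dθ² = (103.5)²·(+0.04395) = +470.43 m/s²;  |a| = 470.43 m/s².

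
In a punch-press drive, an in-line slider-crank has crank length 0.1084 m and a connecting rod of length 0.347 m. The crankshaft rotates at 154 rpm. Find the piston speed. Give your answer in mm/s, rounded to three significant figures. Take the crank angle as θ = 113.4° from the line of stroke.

ω = 2π·154/60 = 16.13 rad/s
For an in-line slider-crank, x = r cosθ + √(L² − r² sin²θ), so v = −rω sinθ·[1 + r cosθ/√(L² − r² sin²θ)].
With r = 0.1084 m, L = 0.347 m, θ = 113.4°: √(L² − r² sin²θ) = 0.33243 m.
v = −0.1084·16.13·0.91775·[1 + 0.1084·-0.39715/0.33243] = -1.3966 m/s.
|v| = 1.3966 m/s = 1396.6 mm/s.

1400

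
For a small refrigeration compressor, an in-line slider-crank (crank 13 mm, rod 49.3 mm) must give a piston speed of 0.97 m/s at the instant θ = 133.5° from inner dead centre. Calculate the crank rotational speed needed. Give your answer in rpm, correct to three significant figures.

For an in-line slider-crank, |v_piston| = rω|sinθ|·[1 + r cosθ/√(L² − r² sin²θ)].
With r = 0.013 m, L = 0.0493 m, θ = 133.5°: the bracketed kinematic factor |dx/dθ| = 0.007686 m.
ω = v/|dx/dθ| = 0.97/0.007686 = 126.2 rad/s.
N = 60ω/(2π) = 1205.2 rpm.

1210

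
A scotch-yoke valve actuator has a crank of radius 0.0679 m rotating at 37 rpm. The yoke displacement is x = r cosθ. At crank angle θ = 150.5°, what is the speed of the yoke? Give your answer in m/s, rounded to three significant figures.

0.130

ω = 3.875 rad/s (from 37 rpm).
x = r cosθ ⇒ ẋ = −rω sinθ.
|v| = rω|sinθ| = 0.0679·3.875·|sin 150.5°| = 0.12955 m/s.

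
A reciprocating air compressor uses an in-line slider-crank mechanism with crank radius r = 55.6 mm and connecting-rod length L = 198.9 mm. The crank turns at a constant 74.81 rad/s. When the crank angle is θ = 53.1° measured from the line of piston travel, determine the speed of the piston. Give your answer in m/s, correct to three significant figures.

ω = 74.81 rad/s
For an in-line slider-crank, x = r cosθ + √(L² − r² sin²θ), so v = −rω sinθ·[1 + r cosθ/√(L² − r² sin²θ)].
With r = 0.0556 m, L = 0.1989 m, θ = 53.1°: √(L² − r² sin²θ) = 0.19387 m.
v = −0.0556·74.81·0.79968·[1 + 0.0556·0.60042/0.19387] = -3.899 m/s.
|v| = 3.899 m/s.

3.90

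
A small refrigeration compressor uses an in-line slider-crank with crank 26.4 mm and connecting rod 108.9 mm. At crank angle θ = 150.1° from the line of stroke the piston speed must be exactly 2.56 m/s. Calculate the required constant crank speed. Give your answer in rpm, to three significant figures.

For an in-line slider-crank, |v_piston| = rω|sinθ|·[1 + r cosθ/√(L² − r² sin²θ)].
With r = 0.0264 m, L = 0.1089 m, θ = 150.1°: the bracketed kinematic factor |dx/dθ| = 0.010374 m.
ω = v/|dx/dθ| = 2.56/0.010374 = 246.77 rad/s.
N = 60ω/(2π) = 2356.5 rpm.

2360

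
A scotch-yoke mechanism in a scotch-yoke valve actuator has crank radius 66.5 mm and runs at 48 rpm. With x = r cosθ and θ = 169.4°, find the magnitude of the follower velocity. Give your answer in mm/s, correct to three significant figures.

ω = 5.027 rad/s (from 48 rpm).
x = r cosθ ⇒ ẋ = −rω sinθ.
|v| = rω|sinθ| = 0.0665·5.027·|sin 169.4°| = 0.061489 m/s = 61.489 mm/s.

61.5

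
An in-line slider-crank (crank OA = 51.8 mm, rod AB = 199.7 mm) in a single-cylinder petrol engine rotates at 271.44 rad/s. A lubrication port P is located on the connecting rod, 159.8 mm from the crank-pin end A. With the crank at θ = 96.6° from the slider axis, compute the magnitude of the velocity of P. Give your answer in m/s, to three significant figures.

ω = 271.4 rad/s.  Crank-pin speed |V_A| = rω = 14.061 m/s, perpendicular to OA.
Rod angle: sinφ = −(r/L) sinθ ⇒ φ = -14.932°; ω_rod = −rω cosθ/√(L²−r²sin²θ) = +8.3754 rad/s.
V_P = V_A + ω_rod × AP, with AP = 0.1598 m along the rod.
Components: V_Px = −rω sinθ − a·ω_rod·sinφ = -13.623 m/s;  V_Py = rω cosθ + a·ω_rod·cosφ = -0.32289 m/s.
|V_P| = √(V_Px² + V_Py²) = 13.626 m/s.

13.6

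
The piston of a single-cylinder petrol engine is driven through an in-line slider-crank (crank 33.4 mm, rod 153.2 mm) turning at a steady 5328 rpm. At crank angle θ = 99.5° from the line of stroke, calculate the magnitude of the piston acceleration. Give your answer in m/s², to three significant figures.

3910

ω = 2π·5328/60 = 557.9 rad/s
x(θ) = r cosθ + √(L² − r² sin²θ); with ω constant, a = ω²·d²x/dθ².
d²x/dθ² = −r cosθ − r²(cos2θ)/√u − r⁴ sin²2θ/(4u^{3/2}),  u = L² − r² sin²θ = 0.0223851 m².
Substituting r = 0.0334 m, L = 0.1532 m, θ = 99.5°: d²x/dθ² = +0.012553 m.
a = ω²·d²x/dθ² = (557.9)²·(+0.012553) = +3907.7 m/s²;  |a| = 3907.7 m/s².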